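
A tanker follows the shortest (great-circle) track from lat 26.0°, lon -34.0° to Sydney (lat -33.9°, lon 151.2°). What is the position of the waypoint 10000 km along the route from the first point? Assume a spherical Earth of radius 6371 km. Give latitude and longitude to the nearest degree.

Write both endpoints as unit vectors p₁, p₂ with components (cos φ cos λ, cos φ sin λ, sin φ).
The central angle between the endpoints is δ = arccos(p₁·p₂) ≈ 2.983 rad (170.9°). The total great-circle distance is δ·R ≈ 2.983 × 6371 ≈ 19004 km, so the target fraction is f = 10000/19004 ≈ 0.526.
Interpolate at f ≈ 0.526 with slerp weights a = sin((1−f)δ)/sin δ ≈ 6.251, b = sin(fδ)/sin δ ≈ 6.329.
p = a·p₁ + b·p₂ ≈ (0.054, -0.611, -0.790); φ = arcsin(p_z) ≈ -52.17°, λ = atan2(p_y, p_x) ≈ -84.93°.

≈ lat -52°, lon -85°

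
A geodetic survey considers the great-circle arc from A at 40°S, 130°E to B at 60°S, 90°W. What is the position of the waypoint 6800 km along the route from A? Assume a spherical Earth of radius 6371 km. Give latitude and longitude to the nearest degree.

≈ 71°S, 111°W

Write both endpoints as unit vectors p₁, p₂ with components (cos φ cos λ, cos φ sin λ, sin φ).
The central angle between the endpoints is δ = arccos(p₁·p₂) ≈ 1.304 rad (74.7°). The total great-circle distance is δ·R ≈ 1.304 × 6371 ≈ 8310 km, so the target fraction is f = 6800/8310 ≈ 0.818.
Interpolate at f ≈ 0.818 with slerp weights a = sin((1−f)δ)/sin δ ≈ 0.243, b = sin(fδ)/sin δ ≈ 0.908.
p = a·p₁ + b·p₂ ≈ (-0.120, -0.311, -0.943); φ = arcsin(p_z) ≈ -70.52°, λ = atan2(p_y, p_x) ≈ -111.07°.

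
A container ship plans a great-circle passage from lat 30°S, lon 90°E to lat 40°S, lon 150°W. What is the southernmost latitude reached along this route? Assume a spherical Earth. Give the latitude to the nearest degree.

The great circle lies in the plane with unit normal n̂ = (p₁ × p₂)/|p₁ × p₂|.
Here n̂_z ≈ +0.575; the vertex latitude is φ_max = arccos|n̂_z| ≈ 54.9°.
Check via Clairaut: cos φ_max = |cos φ₁| · sin C = cos(30.0°)·sin(138.4°) ≈ 0.575, again giving ≈ 54.9°.

≈ 55°S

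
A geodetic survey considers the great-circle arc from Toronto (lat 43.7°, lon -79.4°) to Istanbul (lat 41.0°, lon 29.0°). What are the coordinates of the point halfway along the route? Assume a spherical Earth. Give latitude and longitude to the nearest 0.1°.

≈ lat 57.3°, lon -23.5°

The haversine formula gives a central angle δ ≈ 1.286 rad (73.7°) between the endpoints.
Interpolate at f = 1/2 with slerp weights a = sin((1−f)δ)/sin δ ≈ 0.625, b = sin(fδ)/sin δ ≈ 0.625.
p = a·p₁ + b·p₂ ≈ (0.495, -0.215, 0.841); φ = arcsin(p_z) ≈ 57.30°, λ = atan2(p_y, p_x) ≈ -23.49°.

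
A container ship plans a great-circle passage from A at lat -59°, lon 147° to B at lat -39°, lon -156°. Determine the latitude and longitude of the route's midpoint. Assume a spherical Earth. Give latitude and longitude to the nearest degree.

Write both endpoints as unit vectors p₁, p₂ with components (cos φ cos λ, cos φ sin λ, sin φ).
The central angle between the endpoints is δ = arccos(p₁·p₂) ≈ 0.711 rad (40.8°).
Interpolate at f = 1/2 with slerp weights a = sin((1−f)δ)/sin δ ≈ 0.533, b = sin(fδ)/sin δ ≈ 0.533.
p = a·p₁ + b·p₂ ≈ (-0.609, -0.019, -0.793); φ = arcsin(p_z) ≈ -52.46°, λ = atan2(p_y, p_x) ≈ -178.22°.

≈ lat -52°, lon -178°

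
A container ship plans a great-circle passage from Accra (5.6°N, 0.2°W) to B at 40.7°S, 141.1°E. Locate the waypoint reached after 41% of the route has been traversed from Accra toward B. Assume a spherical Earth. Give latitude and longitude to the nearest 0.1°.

Write both endpoints as unit vectors p₁, p₂ with components (cos φ cos λ, cos φ sin λ, sin φ).
The central angle between the endpoints is δ = arccos(p₁·p₂) ≈ 2.282 rad (130.7°).
Interpolate at f = 0.41 with slerp weights a = sin((1−f)δ)/sin δ ≈ 1.286, b = sin(fδ)/sin δ ≈ 1.062.
p = a·p₁ + b·p₂ ≈ (0.654, 0.501, -0.567); φ = arcsin(p_z) ≈ -34.55°, λ = atan2(p_y, p_x) ≈ 37.48°.

≈ 34.5°S, 37.5°E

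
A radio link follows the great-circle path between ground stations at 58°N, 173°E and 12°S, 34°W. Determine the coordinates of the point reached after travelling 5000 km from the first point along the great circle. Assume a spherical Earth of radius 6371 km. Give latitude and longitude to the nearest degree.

≈ 65°N, 81°W

The haversine formula gives a central angle δ ≈ 2.263 rad (129.7°) between the endpoints. The total great-circle distance is δ·R ≈ 2.263 × 6371 ≈ 14417 km, so the target fraction is f = 5000/14417 ≈ 0.347.
Interpolate at f ≈ 0.347 with slerp weights a = sin((1−f)δ)/sin δ ≈ 1.293, b = sin(fδ)/sin δ ≈ 0.918.
p = a·p₁ + b·p₂ ≈ (0.064, -0.419, 0.906); φ = arcsin(p_z) ≈ 64.95°, λ = atan2(p_y, p_x) ≈ -81.29°.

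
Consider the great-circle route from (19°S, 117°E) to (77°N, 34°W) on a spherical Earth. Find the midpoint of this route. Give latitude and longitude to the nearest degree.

≈ (41°N, 109°E)

The haversine formula gives a central angle δ ≈ 2.098 rad (120.2°) between the endpoints.
Interpolate at f = 1/2 with slerp weights a = sin((1−f)δ)/sin δ ≈ 1.003, b = sin(fδ)/sin δ ≈ 1.003.
p = a·p₁ + b·p₂ ≈ (-0.244, 0.719, 0.651); φ = arcsin(p_z) ≈ 40.61°, λ = atan2(p_y, p_x) ≈ 108.71°.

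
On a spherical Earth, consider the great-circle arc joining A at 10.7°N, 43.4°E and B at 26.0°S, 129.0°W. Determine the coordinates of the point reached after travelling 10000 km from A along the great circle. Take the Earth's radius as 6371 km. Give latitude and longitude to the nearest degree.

≈ 64°S, 24°W

From cos δ = sin φ₁ sin φ₂ + cos φ₁ cos φ₂ cos Δλ, the central angle is δ ≈ 2.847 rad (163.1°). The total great-circle distance is δ·R ≈ 2.847 × 6371 ≈ 18136 km, so the target fraction is f = 10000/18136 ≈ 0.551.
Interpolate at f ≈ 0.551 with slerp weights a = sin((1−f)δ)/sin δ ≈ 3.292, b = sin(fδ)/sin δ ≈ 3.439.
p = a·p₁ + b·p₂ ≈ (0.405, -0.180, -0.897); φ = arcsin(p_z) ≈ -63.70°, λ = atan2(p_y, p_x) ≈ -23.95°.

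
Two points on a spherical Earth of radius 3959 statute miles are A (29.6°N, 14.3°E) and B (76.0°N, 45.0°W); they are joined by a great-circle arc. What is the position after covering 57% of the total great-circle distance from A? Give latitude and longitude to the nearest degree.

From cos δ = sin φ₁ sin φ₂ + cos φ₁ cos φ₂ cos Δλ, the central angle is δ ≈ 0.944 rad (54.1°).
Interpolate at f = 0.57 with slerp weights a = sin((1−f)δ)/sin δ ≈ 0.488, b = sin(fδ)/sin δ ≈ 0.633.
p = a·p₁ + b·p₂ ≈ (0.519, -0.004, 0.855); φ = arcsin(p_z) ≈ 58.73°, λ = atan2(p_y, p_x) ≈ -0.39°.

≈ (59°N, 0°E)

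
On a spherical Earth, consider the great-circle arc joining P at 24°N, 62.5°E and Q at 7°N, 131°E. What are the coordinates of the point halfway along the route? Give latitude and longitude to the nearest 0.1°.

Convert each endpoint to a unit vector on the sphere (x = cos φ cos λ, y = cos φ sin λ, z = sin φ).
The central angle between the endpoints is δ = arccos(p₁·p₂) ≈ 1.179 rad (67.5°).
Interpolate at f = 1/2 with slerp weights a = sin((1−f)δ)/sin δ ≈ 0.602, b = sin(fδ)/sin δ ≈ 0.602.
p = a·p₁ + b·p₂ ≈ (-0.138, 0.938, 0.318); φ = arcsin(p_z) ≈ 18.54°, λ = atan2(p_y, p_x) ≈ 98.37°.

≈ 18.5°N, 98.4°E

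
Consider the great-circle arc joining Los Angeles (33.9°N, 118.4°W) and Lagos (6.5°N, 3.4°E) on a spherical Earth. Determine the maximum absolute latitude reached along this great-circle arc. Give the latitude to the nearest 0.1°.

The great circle lies in the plane with unit normal n̂ = (p₁ × p₂)/|p₁ × p₂|.
Here n̂_z ≈ +0.755; the vertex latitude is φ_max = arccos|n̂_z| ≈ 41.0°.
Check via Clairaut: cos φ_max = |cos φ₁| · sin C = cos(33.9°)·sin(65.4°) ≈ 0.755, again giving ≈ 41.0°.

≈ 41.0°N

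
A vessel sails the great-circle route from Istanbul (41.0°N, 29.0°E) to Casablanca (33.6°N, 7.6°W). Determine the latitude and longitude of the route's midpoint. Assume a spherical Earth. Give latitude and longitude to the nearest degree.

≈ 39°N, 10°E

The haversine formula gives a central angle δ ≈ 0.520 rad (29.8°) between the endpoints.
Interpolate at f = 1/2 with slerp weights a = sin((1−f)δ)/sin δ ≈ 0.517, b = sin(fδ)/sin δ ≈ 0.517.
p = a·p₁ + b·p₂ ≈ (0.769, 0.132, 0.626); φ = arcsin(p_z) ≈ 38.74°, λ = atan2(p_y, p_x) ≈ 9.77°.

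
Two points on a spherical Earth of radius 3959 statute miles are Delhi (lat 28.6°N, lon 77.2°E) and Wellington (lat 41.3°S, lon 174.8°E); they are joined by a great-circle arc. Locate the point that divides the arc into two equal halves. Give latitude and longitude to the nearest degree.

≈ lat 10°S, lon 121°E

The haversine formula gives a central angle δ ≈ 1.986 rad (113.8°) between the endpoints.
Interpolate at f = 1/2 with slerp weights a = sin((1−f)δ)/sin δ ≈ 0.915, b = sin(fδ)/sin δ ≈ 0.915.
p = a·p₁ + b·p₂ ≈ (-0.507, 0.846, -0.166); φ = arcsin(p_z) ≈ -9.55°, λ = atan2(p_y, p_x) ≈ 120.92°.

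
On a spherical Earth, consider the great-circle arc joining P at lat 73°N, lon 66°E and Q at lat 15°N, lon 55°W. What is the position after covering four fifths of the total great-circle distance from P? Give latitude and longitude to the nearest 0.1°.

≈ lat 31.2°N, lon 50.1°W

Write both endpoints as unit vectors p₁, p₂ with components (cos φ cos λ, cos φ sin λ, sin φ).
The central angle between the endpoints is δ = arccos(p₁·p₂) ≈ 1.469 rad (84.1°).
Interpolate at f = 4/5 with slerp weights a = sin((1−f)δ)/sin δ ≈ 0.291, b = sin(fδ)/sin δ ≈ 0.927.
p = a·p₁ + b·p₂ ≈ (0.548, -0.656, 0.518); φ = arcsin(p_z) ≈ 31.22°, λ = atan2(p_y, p_x) ≈ -50.11°.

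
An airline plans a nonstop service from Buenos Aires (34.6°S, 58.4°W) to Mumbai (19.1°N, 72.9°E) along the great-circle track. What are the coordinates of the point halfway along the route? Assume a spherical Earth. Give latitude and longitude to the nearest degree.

≈ 18°S, 16°E

Write both endpoints as unit vectors p₁, p₂ with components (cos φ cos λ, cos φ sin λ, sin φ).
The central angle between the endpoints is δ = arccos(p₁·p₂) ≈ 2.345 rad (134.4°).
Interpolate at f = 1/2 with slerp weights a = sin((1−f)δ)/sin δ ≈ 1.289, b = sin(fδ)/sin δ ≈ 1.289.
p = a·p₁ + b·p₂ ≈ (0.914, 0.261, -0.310); φ = arcsin(p_z) ≈ -18.07°, λ = atan2(p_y, p_x) ≈ 15.91°.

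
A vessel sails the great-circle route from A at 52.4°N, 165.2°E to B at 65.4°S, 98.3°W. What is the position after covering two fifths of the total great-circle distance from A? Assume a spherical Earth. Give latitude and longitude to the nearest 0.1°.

≈ 3.3°N, 163.8°W

Write both endpoints as unit vectors p₁, p₂ with components (cos φ cos λ, cos φ sin λ, sin φ).
The central angle between the endpoints is δ = arccos(p₁·p₂) ≈ 2.418 rad (138.5°).
Interpolate at f = 2/5 with slerp weights a = sin((1−f)δ)/sin δ ≈ 1.499, b = sin(fδ)/sin δ ≈ 1.243.
p = a·p₁ + b·p₂ ≈ (-0.959, -0.278, 0.057); φ = arcsin(p_z) ≈ 3.30°, λ = atan2(p_y, p_x) ≈ -163.81°.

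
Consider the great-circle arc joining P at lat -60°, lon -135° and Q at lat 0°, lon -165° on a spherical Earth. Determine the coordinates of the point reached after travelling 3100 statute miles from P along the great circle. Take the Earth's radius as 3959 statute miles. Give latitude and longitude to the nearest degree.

Convert each endpoint to a unit vector on the sphere (x = cos φ cos λ, y = cos φ sin λ, z = sin φ).
The central angle between the endpoints is δ = arccos(p₁·p₂) ≈ 1.123 rad (64.3°). The total great-circle distance is δ·R ≈ 1.123 × 3959 ≈ 4446 mi, so the target fraction is f = 3100/4446 ≈ 0.697.
Interpolate at f ≈ 0.697 with slerp weights a = sin((1−f)δ)/sin δ ≈ 0.370, b = sin(fδ)/sin δ ≈ 0.783.
p = a·p₁ + b·p₂ ≈ (-0.887, -0.333, -0.320); φ = arcsin(p_z) ≈ -18.68°, λ = atan2(p_y, p_x) ≈ -159.40°.

≈ lat -19°, lon -159°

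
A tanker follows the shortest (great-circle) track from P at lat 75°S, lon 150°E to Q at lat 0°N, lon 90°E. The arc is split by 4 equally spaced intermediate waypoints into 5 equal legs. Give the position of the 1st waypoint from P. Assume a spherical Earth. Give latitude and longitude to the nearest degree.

Convert each endpoint to a unit vector on the sphere (x = cos φ cos λ, y = cos φ sin λ, z = sin φ).
The central angle between the endpoints is δ = arccos(p₁·p₂) ≈ 1.441 rad (82.6°).
Interpolate at f = 1/5 with slerp weights a = sin((1−f)δ)/sin δ ≈ 0.922, b = sin(fδ)/sin δ ≈ 0.287.
p = a·p₁ + b·p₂ ≈ (-0.207, 0.406, -0.890); φ = arcsin(p_z) ≈ -62.91°, λ = atan2(p_y, p_x) ≈ 116.97°.

≈ lat 63°S, lon 117°E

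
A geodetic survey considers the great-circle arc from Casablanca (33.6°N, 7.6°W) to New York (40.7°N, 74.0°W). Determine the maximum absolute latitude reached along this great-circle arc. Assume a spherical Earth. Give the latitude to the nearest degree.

The great circle lies in the plane with unit normal n̂ = (p₁ × p₂)/|p₁ × p₂|.
Here n̂_z ≈ -0.733; the vertex latitude is φ_max = arccos|n̂_z| ≈ 42.9°.

≈ 43°N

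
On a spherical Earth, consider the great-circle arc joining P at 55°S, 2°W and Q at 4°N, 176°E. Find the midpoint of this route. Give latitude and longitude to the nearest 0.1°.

Convert each endpoint to a unit vector on the sphere (x = cos φ cos λ, y = cos φ sin λ, z = sin φ).
The central angle between the endpoints is δ = arccos(p₁·p₂) ≈ 2.251 rad (129.0°).
Interpolate at f = 1/2 with slerp weights a = sin((1−f)δ)/sin δ ≈ 1.161, b = sin(fδ)/sin δ ≈ 1.161.
p = a·p₁ + b·p₂ ≈ (-0.490, 0.058, -0.870); φ = arcsin(p_z) ≈ -60.45°, λ = atan2(p_y, p_x) ≈ 173.30°.

≈ 60.5°S, 173.3°E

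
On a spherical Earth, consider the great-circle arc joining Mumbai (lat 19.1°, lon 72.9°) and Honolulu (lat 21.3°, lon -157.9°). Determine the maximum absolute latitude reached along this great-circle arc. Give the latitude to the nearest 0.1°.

The great circle lies in the plane with unit normal n̂ = (p₁ × p₂)/|p₁ × p₂|.
Here n̂_z ≈ +0.759; the vertex latitude is φ_max = arccos|n̂_z| ≈ 40.6°.
Check via Clairaut: cos φ_max = |cos φ₁| · sin C = cos(19.1°)·sin(53.4°) ≈ 0.759, again giving ≈ 40.6°.

≈ 40.6°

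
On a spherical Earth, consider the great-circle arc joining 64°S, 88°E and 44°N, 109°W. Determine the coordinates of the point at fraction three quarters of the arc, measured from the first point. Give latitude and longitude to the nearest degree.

≈ 6°N, 122°W

From cos δ = sin φ₁ sin φ₂ + cos φ₁ cos φ₂ cos Δλ, the central angle is δ ≈ 2.754 rad (157.8°).
Interpolate at f = 3/4 with slerp weights a = sin((1−f)δ)/sin δ ≈ 1.682, b = sin(fδ)/sin δ ≈ 2.330.
p = a·p₁ + b·p₂ ≈ (-0.520, -0.848, 0.106); φ = arcsin(p_z) ≈ 6.11°, λ = atan2(p_y, p_x) ≈ -121.52°.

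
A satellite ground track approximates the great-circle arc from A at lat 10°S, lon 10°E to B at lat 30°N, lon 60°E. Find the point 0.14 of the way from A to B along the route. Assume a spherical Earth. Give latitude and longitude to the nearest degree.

Write both endpoints as unit vectors p₁, p₂ with components (cos φ cos λ, cos φ sin λ, sin φ).
The central angle between the endpoints is δ = arccos(p₁·p₂) ≈ 1.091 rad (62.5°).
Interpolate at f = 0.14 with slerp weights a = sin((1−f)δ)/sin δ ≈ 0.909, b = sin(fδ)/sin δ ≈ 0.172.
p = a·p₁ + b·p₂ ≈ (0.956, 0.284, -0.072); φ = arcsin(p_z) ≈ -4.14°, λ = atan2(p_y, p_x) ≈ 16.55°.

≈ lat 4°S, lon 17°E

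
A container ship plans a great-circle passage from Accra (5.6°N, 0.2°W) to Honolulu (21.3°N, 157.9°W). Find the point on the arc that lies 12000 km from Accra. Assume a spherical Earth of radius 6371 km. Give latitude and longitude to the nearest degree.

The haversine formula gives a central angle δ ≈ 2.536 rad (145.3°) between the endpoints. The total great-circle distance is δ·R ≈ 2.536 × 6371 ≈ 16160 km, so the target fraction is f = 12000/16160 ≈ 0.743.
Interpolate at f ≈ 0.743 with slerp weights a = sin((1−f)δ)/sin δ ≈ 1.068, b = sin(fδ)/sin δ ≈ 1.673.
p = a·p₁ + b·p₂ ≈ (-0.381, -0.590, 0.712); φ = arcsin(p_z) ≈ 45.38°, λ = atan2(p_y, p_x) ≈ -122.85°.

≈ 45°N, 123°W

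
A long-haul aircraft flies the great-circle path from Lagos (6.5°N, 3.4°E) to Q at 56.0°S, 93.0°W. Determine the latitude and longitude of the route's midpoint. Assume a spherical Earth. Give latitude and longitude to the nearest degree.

Convert each endpoint to a unit vector on the sphere (x = cos φ cos λ, y = cos φ sin λ, z = sin φ).
The central angle between the endpoints is δ = arccos(p₁·p₂) ≈ 1.727 rad (99.0°).
Interpolate at f = 1/2 with slerp weights a = sin((1−f)δ)/sin δ ≈ 0.770, b = sin(fδ)/sin δ ≈ 0.770.
p = a·p₁ + b·p₂ ≈ (0.741, -0.384, -0.551); φ = arcsin(p_z) ≈ -33.43°, λ = atan2(p_y, p_x) ≈ -27.43°.

≈ 33°S, 27°W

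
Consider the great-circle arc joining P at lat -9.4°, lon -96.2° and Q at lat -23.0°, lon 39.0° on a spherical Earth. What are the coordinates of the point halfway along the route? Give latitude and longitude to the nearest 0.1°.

≈ lat -37.2°, lon -33.4°

Write both endpoints as unit vectors p₁, p₂ with components (cos φ cos λ, cos φ sin λ, sin φ).
The central angle between the endpoints is δ = arccos(p₁·p₂) ≈ 2.190 rad (125.5°).
Interpolate at f = 1/2 with slerp weights a = sin((1−f)δ)/sin δ ≈ 1.092, b = sin(fδ)/sin δ ≈ 1.092.
p = a·p₁ + b·p₂ ≈ (0.665, -0.438, -0.605); φ = arcsin(p_z) ≈ -37.22°, λ = atan2(p_y, p_x) ≈ -33.40°.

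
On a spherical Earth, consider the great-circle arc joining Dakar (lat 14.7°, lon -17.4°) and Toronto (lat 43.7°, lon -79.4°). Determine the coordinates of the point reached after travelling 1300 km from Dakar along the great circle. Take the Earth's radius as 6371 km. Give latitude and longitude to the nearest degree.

Convert each endpoint to a unit vector on the sphere (x = cos φ cos λ, y = cos φ sin λ, z = sin φ).
The central angle between the endpoints is δ = arccos(p₁·p₂) ≈ 1.043 rad (59.8°). The total great-circle distance is δ·R ≈ 1.043 × 6371 ≈ 6645 km, so the target fraction is f = 1300/6645 ≈ 0.196.
Interpolate at f ≈ 0.196 with slerp weights a = sin((1−f)δ)/sin δ ≈ 0.861, b = sin(fδ)/sin δ ≈ 0.235.
p = a·p₁ + b·p₂ ≈ (0.826, -0.416, 0.381); φ = arcsin(p_z) ≈ 22.37°, λ = atan2(p_y, p_x) ≈ -26.72°.

≈ lat 22°, lon -27°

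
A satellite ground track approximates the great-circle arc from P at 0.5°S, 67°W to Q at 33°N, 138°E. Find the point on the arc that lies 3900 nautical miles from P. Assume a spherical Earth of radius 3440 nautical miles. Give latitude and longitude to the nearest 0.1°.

≈ 48.8°N, 116.2°W

From cos δ = sin φ₁ sin φ₂ + cos φ₁ cos φ₂ cos Δλ, the central angle is δ ≈ 2.442 rad (139.9°). The total great-circle distance is δ·R ≈ 2.442 × 3440 ≈ 8399 nmi, so the target fraction is f = 3900/8399 ≈ 0.464.
Interpolate at f ≈ 0.464 with slerp weights a = sin((1−f)δ)/sin δ ≈ 1.499, b = sin(fδ)/sin δ ≈ 1.406.
p = a·p₁ + b·p₂ ≈ (-0.291, -0.590, 0.753); φ = arcsin(p_z) ≈ 48.84°, λ = atan2(p_y, p_x) ≈ -116.22°.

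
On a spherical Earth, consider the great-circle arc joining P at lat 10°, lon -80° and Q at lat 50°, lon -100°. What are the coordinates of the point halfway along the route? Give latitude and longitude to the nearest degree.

≈ lat 30°, lon -88°

Convert each endpoint to a unit vector on the sphere (x = cos φ cos λ, y = cos φ sin λ, z = sin φ).
The central angle between the endpoints is δ = arccos(p₁·p₂) ≈ 0.756 rad (43.3°).
Interpolate at f = 1/2 with slerp weights a = sin((1−f)δ)/sin δ ≈ 0.538, b = sin(fδ)/sin δ ≈ 0.538.
p = a·p₁ + b·p₂ ≈ (0.032, -0.862, 0.505); φ = arcsin(p_z) ≈ 30.36°, λ = atan2(p_y, p_x) ≈ -87.88°.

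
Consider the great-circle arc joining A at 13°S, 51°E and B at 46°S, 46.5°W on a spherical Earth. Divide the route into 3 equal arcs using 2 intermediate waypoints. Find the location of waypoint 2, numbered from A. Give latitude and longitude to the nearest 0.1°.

From cos δ = sin φ₁ sin φ₂ + cos φ₁ cos φ₂ cos Δλ, the central angle is δ ≈ 1.497 rad (85.8°).
Interpolate at f = 2/3 with slerp weights a = sin((1−f)δ)/sin δ ≈ 0.480, b = sin(fδ)/sin δ ≈ 0.843.
p = a·p₁ + b·p₂ ≈ (0.697, -0.061, -0.714); φ = arcsin(p_z) ≈ -45.58°, λ = atan2(p_y, p_x) ≈ -5.02°.

≈ 45.6°S, 5.0°W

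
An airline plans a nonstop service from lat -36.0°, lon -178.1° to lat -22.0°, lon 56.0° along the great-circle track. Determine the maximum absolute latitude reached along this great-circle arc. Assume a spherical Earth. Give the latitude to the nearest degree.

The great circle lies in the plane with unit normal n̂ = (p₁ × p₂)/|p₁ × p₂|.
Here n̂_z ≈ -0.623; the vertex latitude is φ_max = arccos|n̂_z| ≈ 51.5°.
Check via Clairaut: cos φ_max = |cos φ₁| · sin C = cos(36.0°)·sin(129.7°) ≈ 0.623, again giving ≈ 51.5°.

≈ -51°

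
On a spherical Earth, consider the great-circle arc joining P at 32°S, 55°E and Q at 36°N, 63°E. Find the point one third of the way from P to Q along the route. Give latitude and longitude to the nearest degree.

Write both endpoints as unit vectors p₁, p₂ with components (cos φ cos λ, cos φ sin λ, sin φ).
The central angle between the endpoints is δ = arccos(p₁·p₂) ≈ 1.194 rad (68.4°).
Interpolate at f = 1/3 with slerp weights a = sin((1−f)δ)/sin δ ≈ 0.768, b = sin(fδ)/sin δ ≈ 0.417.
p = a·p₁ + b·p₂ ≈ (0.527, 0.834, -0.162); φ = arcsin(p_z) ≈ -9.34°, λ = atan2(p_y, p_x) ≈ 57.73°.

≈ 9°S, 58°E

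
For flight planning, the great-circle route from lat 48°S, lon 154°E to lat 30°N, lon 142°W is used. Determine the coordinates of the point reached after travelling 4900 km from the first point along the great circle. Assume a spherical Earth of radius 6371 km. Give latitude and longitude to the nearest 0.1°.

≈ lat 14.2°S, lon 171.8°W

From cos δ = sin φ₁ sin φ₂ + cos φ₁ cos φ₂ cos Δλ, the central angle is δ ≈ 1.689 rad (96.8°). The total great-circle distance is δ·R ≈ 1.689 × 6371 ≈ 10758 km, so the target fraction is f = 4900/10758 ≈ 0.455.
Interpolate at f ≈ 0.455 with slerp weights a = sin((1−f)δ)/sin δ ≈ 0.801, b = sin(fδ)/sin δ ≈ 0.700.
p = a·p₁ + b·p₂ ≈ (-0.960, -0.139, -0.245); φ = arcsin(p_z) ≈ -14.18°, λ = atan2(p_y, p_x) ≈ -171.79°.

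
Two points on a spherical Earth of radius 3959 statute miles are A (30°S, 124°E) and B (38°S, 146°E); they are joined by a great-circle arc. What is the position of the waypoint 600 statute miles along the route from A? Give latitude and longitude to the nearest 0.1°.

Convert each endpoint to a unit vector on the sphere (x = cos φ cos λ, y = cos φ sin λ, z = sin φ).
The central angle between the endpoints is δ = arccos(p₁·p₂) ≈ 0.346 rad (19.9°). The total great-circle distance is δ·R ≈ 0.346 × 3959 ≈ 1372 mi, so the target fraction is f = 600/1372 ≈ 0.437.
Interpolate at f ≈ 0.437 with slerp weights a = sin((1−f)δ)/sin δ ≈ 0.570, b = sin(fδ)/sin δ ≈ 0.445.
p = a·p₁ + b·p₂ ≈ (-0.567, 0.605, -0.559); φ = arcsin(p_z) ≈ -33.98°, λ = atan2(p_y, p_x) ≈ 133.11°.

≈ (34.0°S, 133.1°E)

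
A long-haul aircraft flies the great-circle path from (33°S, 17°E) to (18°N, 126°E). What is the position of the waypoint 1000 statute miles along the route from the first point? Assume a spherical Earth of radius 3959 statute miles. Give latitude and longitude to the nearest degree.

≈ (30°S, 34°E)

Write both endpoints as unit vectors p₁, p₂ with components (cos φ cos λ, cos φ sin λ, sin φ).
The central angle between the endpoints is δ = arccos(p₁·p₂) ≈ 2.013 rad (115.3°). The total great-circle distance is δ·R ≈ 2.013 × 3959 ≈ 7970 mi, so the target fraction is f = 1000/7970 ≈ 0.125.
Interpolate at f ≈ 0.125 with slerp weights a = sin((1−f)δ)/sin δ ≈ 1.087, b = sin(fδ)/sin δ ≈ 0.277.
p = a·p₁ + b·p₂ ≈ (0.717, 0.479, -0.506); φ = arcsin(p_z) ≈ -30.42°, λ = atan2(p_y, p_x) ≈ 33.76°.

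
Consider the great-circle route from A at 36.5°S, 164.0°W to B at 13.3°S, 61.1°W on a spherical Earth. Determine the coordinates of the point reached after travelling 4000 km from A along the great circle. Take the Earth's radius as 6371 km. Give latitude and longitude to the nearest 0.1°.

Convert each endpoint to a unit vector on the sphere (x = cos φ cos λ, y = cos φ sin λ, z = sin φ).
The central angle between the endpoints is δ = arccos(p₁·p₂) ≈ 1.609 rad (92.2°). The total great-circle distance is δ·R ≈ 1.609 × 6371 ≈ 10248 km, so the target fraction is f = 4000/10248 ≈ 0.390.
Interpolate at f ≈ 0.390 with slerp weights a = sin((1−f)δ)/sin δ ≈ 0.832, b = sin(fδ)/sin δ ≈ 0.588.
p = a·p₁ + b·p₂ ≈ (-0.366, -0.685, -0.630); φ = arcsin(p_z) ≈ -39.04°, λ = atan2(p_y, p_x) ≈ -118.12°.

≈ 39.0°S, 118.1°W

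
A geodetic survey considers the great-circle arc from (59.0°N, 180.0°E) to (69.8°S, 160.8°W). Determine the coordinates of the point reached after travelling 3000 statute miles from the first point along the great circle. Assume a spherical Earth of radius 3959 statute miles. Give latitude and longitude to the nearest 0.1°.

From cos δ = sin φ₁ sin φ₂ + cos φ₁ cos φ₂ cos Δλ, the central angle is δ ≈ 2.261 rad (129.5°). The total great-circle distance is δ·R ≈ 2.261 × 3959 ≈ 8950 mi, so the target fraction is f = 3000/8950 ≈ 0.335.
Interpolate at f ≈ 0.335 with slerp weights a = sin((1−f)δ)/sin δ ≈ 1.294, b = sin(fδ)/sin δ ≈ 0.891.
p = a·p₁ + b·p₂ ≈ (-0.957, -0.101, 0.272); φ = arcsin(p_z) ≈ 15.81°, λ = atan2(p_y, p_x) ≈ -173.96°.

≈ (15.8°N, 174.0°W)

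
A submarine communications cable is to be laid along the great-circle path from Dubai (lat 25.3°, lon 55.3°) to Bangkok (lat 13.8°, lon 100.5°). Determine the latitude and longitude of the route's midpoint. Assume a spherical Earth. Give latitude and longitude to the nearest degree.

The haversine formula gives a central angle δ ≈ 0.766 rad (43.9°) between the endpoints.
Interpolate at f = 1/2 with slerp weights a = sin((1−f)δ)/sin δ ≈ 0.539, b = sin(fδ)/sin δ ≈ 0.539.
p = a·p₁ + b·p₂ ≈ (0.182, 0.915, 0.359); φ = arcsin(p_z) ≈ 21.04°, λ = atan2(p_y, p_x) ≈ 78.75°.

≈ lat 21°, lon 79°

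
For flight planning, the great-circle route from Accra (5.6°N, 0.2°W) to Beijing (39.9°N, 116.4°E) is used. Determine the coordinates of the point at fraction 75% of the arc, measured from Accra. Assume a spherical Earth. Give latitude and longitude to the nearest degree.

Write both endpoints as unit vectors p₁, p₂ with components (cos φ cos λ, cos φ sin λ, sin φ).
The central angle between the endpoints is δ = arccos(p₁·p₂) ≈ 1.854 rad (106.2°).
Interpolate at f = 0.75 with slerp weights a = sin((1−f)δ)/sin δ ≈ 0.466, b = sin(fδ)/sin δ ≈ 1.025.
p = a·p₁ + b·p₂ ≈ (0.114, 0.702, 0.703); φ = arcsin(p_z) ≈ 44.64°, λ = atan2(p_y, p_x) ≈ 80.79°.

≈ (45°N, 81°E)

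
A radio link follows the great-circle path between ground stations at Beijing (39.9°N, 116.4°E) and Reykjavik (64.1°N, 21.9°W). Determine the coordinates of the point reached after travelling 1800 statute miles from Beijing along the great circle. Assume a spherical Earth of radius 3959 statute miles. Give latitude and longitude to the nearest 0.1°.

From cos δ = sin φ₁ sin φ₂ + cos φ₁ cos φ₂ cos Δλ, the central angle is δ ≈ 1.238 rad (70.9°). The total great-circle distance is δ·R ≈ 1.238 × 3959 ≈ 4901 mi, so the target fraction is f = 1800/4901 ≈ 0.367.
Interpolate at f ≈ 0.367 with slerp weights a = sin((1−f)δ)/sin δ ≈ 0.747, b = sin(fδ)/sin δ ≈ 0.465.
p = a·p₁ + b·p₂ ≈ (-0.066, 0.437, 0.897); φ = arcsin(p_z) ≈ 63.75°, λ = atan2(p_y, p_x) ≈ 98.63°.

≈ (63.7°N, 98.6°E)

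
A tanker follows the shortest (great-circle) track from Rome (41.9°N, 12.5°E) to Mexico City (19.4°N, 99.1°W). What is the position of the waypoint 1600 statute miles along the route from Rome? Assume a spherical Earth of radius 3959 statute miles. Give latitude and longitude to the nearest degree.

Convert each endpoint to a unit vector on the sphere (x = cos φ cos λ, y = cos φ sin λ, z = sin φ).
The central angle between the endpoints is δ = arccos(p₁·p₂) ≈ 1.607 rad (92.1°). The total great-circle distance is δ·R ≈ 1.607 × 3959 ≈ 6364 mi, so the target fraction is f = 1600/6364 ≈ 0.251.
Interpolate at f ≈ 0.251 with slerp weights a = sin((1−f)δ)/sin δ ≈ 0.934, b = sin(fδ)/sin δ ≈ 0.393.
p = a·p₁ + b·p₂ ≈ (0.620, -0.216, 0.754); φ = arcsin(p_z) ≈ 48.97°, λ = atan2(p_y, p_x) ≈ -19.21°.

≈ (49°N, 19°W)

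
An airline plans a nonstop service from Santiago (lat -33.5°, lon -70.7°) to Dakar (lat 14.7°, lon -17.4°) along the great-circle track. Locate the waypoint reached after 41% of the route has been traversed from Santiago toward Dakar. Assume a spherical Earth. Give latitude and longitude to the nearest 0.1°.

≈ lat -15.0°, lon -46.5°

Convert each endpoint to a unit vector on the sphere (x = cos φ cos λ, y = cos φ sin λ, z = sin φ).
The central angle between the endpoints is δ = arccos(p₁·p₂) ≈ 1.222 rad (70.0°).
Interpolate at f = 0.41 with slerp weights a = sin((1−f)δ)/sin δ ≈ 0.702, b = sin(fδ)/sin δ ≈ 0.511.
p = a·p₁ + b·p₂ ≈ (0.665, -0.701, -0.258); φ = arcsin(p_z) ≈ -14.95°, λ = atan2(p_y, p_x) ≈ -46.48°.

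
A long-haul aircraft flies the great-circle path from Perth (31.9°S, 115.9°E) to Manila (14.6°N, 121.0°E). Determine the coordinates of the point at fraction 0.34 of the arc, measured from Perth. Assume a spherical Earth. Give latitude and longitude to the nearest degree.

≈ 16°S, 118°E

The haversine formula gives a central angle δ ≈ 0.816 rad (46.8°) between the endpoints.
Interpolate at f = 0.34 with slerp weights a = sin((1−f)δ)/sin δ ≈ 0.704, b = sin(fδ)/sin δ ≈ 0.376.
p = a·p₁ + b·p₂ ≈ (-0.449, 0.850, -0.277); φ = arcsin(p_z) ≈ -16.10°, λ = atan2(p_y, p_x) ≈ 117.83°.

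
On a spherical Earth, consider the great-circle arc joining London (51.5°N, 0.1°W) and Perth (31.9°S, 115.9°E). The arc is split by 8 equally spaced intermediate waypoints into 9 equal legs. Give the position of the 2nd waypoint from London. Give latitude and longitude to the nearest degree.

From cos δ = sin φ₁ sin φ₂ + cos φ₁ cos φ₂ cos Δλ, the central angle is δ ≈ 2.272 rad (130.2°).
Interpolate at f = 2/9 with slerp weights a = sin((1−f)δ)/sin δ ≈ 1.284, b = sin(fδ)/sin δ ≈ 0.633.
p = a·p₁ + b·p₂ ≈ (0.564, 0.482, 0.670); φ = arcsin(p_z) ≈ 42.07°, λ = atan2(p_y, p_x) ≈ 40.51°.

≈ (42°N, 41°E)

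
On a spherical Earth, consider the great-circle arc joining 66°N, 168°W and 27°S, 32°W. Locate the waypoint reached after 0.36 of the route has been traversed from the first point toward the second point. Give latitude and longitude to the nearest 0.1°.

≈ 51.1°N, 69.4°W

Convert each endpoint to a unit vector on the sphere (x = cos φ cos λ, y = cos φ sin λ, z = sin φ).
The central angle between the endpoints is δ = arccos(p₁·p₂) ≈ 2.312 rad (132.5°).
Interpolate at f = 0.36 with slerp weights a = sin((1−f)δ)/sin δ ≈ 1.350, b = sin(fδ)/sin δ ≈ 1.003.
p = a·p₁ + b·p₂ ≈ (0.221, -0.588, 0.778); φ = arcsin(p_z) ≈ 51.11°, λ = atan2(p_y, p_x) ≈ -69.43°.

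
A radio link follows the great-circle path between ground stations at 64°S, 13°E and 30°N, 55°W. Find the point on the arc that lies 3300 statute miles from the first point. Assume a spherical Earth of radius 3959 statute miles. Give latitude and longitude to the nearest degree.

≈ 25°S, 31°W

From cos δ = sin φ₁ sin φ₂ + cos φ₁ cos φ₂ cos Δλ, the central angle is δ ≈ 1.883 rad (107.9°). The total great-circle distance is δ·R ≈ 1.883 × 3959 ≈ 7455 mi, so the target fraction is f = 3300/7455 ≈ 0.443.
Interpolate at f ≈ 0.443 with slerp weights a = sin((1−f)δ)/sin δ ≈ 0.911, b = sin(fδ)/sin δ ≈ 0.778.
p = a·p₁ + b·p₂ ≈ (0.776, -0.462, -0.430); φ = arcsin(p_z) ≈ -25.47°, λ = atan2(p_y, p_x) ≈ -30.78°.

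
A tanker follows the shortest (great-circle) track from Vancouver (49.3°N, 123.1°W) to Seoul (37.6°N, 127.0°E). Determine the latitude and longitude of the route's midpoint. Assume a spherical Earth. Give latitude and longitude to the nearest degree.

Write both endpoints as unit vectors p₁, p₂ with components (cos φ cos λ, cos φ sin λ, sin φ).
The central angle between the endpoints is δ = arccos(p₁·p₂) ≈ 1.280 rad (73.3°).
Interpolate at f = 1/2 with slerp weights a = sin((1−f)δ)/sin δ ≈ 0.623, b = sin(fδ)/sin δ ≈ 0.623.
p = a·p₁ + b·p₂ ≈ (-0.519, 0.054, 0.853); φ = arcsin(p_z) ≈ 58.53°, λ = atan2(p_y, p_x) ≈ 174.07°.

≈ 59°N, 174°E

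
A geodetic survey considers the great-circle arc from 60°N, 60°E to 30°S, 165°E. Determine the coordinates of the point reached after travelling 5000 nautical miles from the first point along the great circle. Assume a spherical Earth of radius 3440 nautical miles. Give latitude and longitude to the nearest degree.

≈ 4°N, 143°E

The haversine formula gives a central angle δ ≈ 2.147 rad (123.0°) between the endpoints. The total great-circle distance is δ·R ≈ 2.147 × 3440 ≈ 7387 nmi, so the target fraction is f = 5000/7387 ≈ 0.677.
Interpolate at f ≈ 0.677 with slerp weights a = sin((1−f)δ)/sin δ ≈ 0.763, b = sin(fδ)/sin δ ≈ 1.185.
p = a·p₁ + b·p₂ ≈ (-0.800, 0.596, 0.068); φ = arcsin(p_z) ≈ 3.91°, λ = atan2(p_y, p_x) ≈ 143.33°.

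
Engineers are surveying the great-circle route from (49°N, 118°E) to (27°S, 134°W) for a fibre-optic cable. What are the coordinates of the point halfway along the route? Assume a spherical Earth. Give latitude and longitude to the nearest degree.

From cos δ = sin φ₁ sin φ₂ + cos φ₁ cos φ₂ cos Δλ, the central angle is δ ≈ 2.121 rad (121.6°).
Interpolate at f = 1/2 with slerp weights a = sin((1−f)δ)/sin δ ≈ 1.024, b = sin(fδ)/sin δ ≈ 1.024.
p = a·p₁ + b·p₂ ≈ (-0.949, -0.063, 0.308); φ = arcsin(p_z) ≈ 17.94°, λ = atan2(p_y, p_x) ≈ -176.19°.

≈ (18°N, 176°W)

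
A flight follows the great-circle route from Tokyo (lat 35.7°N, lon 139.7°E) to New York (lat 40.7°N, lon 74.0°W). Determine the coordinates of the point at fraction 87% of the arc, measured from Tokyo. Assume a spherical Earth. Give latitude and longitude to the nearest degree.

≈ lat 52°N, lon 83°W

From cos δ = sin φ₁ sin φ₂ + cos φ₁ cos φ₂ cos Δλ, the central angle is δ ≈ 1.703 rad (97.6°).
Interpolate at f = 0.87 with slerp weights a = sin((1−f)δ)/sin δ ≈ 0.221, b = sin(fδ)/sin δ ≈ 1.005.
p = a·p₁ + b·p₂ ≈ (0.073, -0.616, 0.784); φ = arcsin(p_z) ≈ 51.67°, λ = atan2(p_y, p_x) ≈ -83.26°.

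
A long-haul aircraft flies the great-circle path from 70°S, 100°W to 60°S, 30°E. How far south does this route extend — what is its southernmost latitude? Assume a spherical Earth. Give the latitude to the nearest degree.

The great circle lies in the plane with unit normal n̂ = (p₁ × p₂)/|p₁ × p₂|.
Here n̂_z ≈ +0.184; the vertex latitude is φ_max = arccos|n̂_z| ≈ 79.4°.

≈ 79°S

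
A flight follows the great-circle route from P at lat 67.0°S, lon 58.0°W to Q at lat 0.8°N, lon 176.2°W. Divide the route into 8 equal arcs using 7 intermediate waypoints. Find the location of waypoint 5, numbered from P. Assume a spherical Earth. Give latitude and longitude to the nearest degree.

≈ lat 34°S, lon 161°W

Write both endpoints as unit vectors p₁, p₂ with components (cos φ cos λ, cos φ sin λ, sin φ).
The central angle between the endpoints is δ = arccos(p₁·p₂) ≈ 1.770 rad (101.4°).
Interpolate at f = 5/8 with slerp weights a = sin((1−f)δ)/sin δ ≈ 0.628, b = sin(fδ)/sin δ ≈ 0.912.
p = a·p₁ + b·p₂ ≈ (-0.780, -0.269, -0.566); φ = arcsin(p_z) ≈ -34.45°, λ = atan2(p_y, p_x) ≈ -160.99°.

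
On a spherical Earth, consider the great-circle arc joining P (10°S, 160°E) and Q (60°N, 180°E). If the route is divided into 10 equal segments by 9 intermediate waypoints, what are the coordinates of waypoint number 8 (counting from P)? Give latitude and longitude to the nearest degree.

≈ (46°N, 173°E)

The haversine formula gives a central angle δ ≈ 1.253 rad (71.8°) between the endpoints.
Interpolate at f = 8/10 with slerp weights a = sin((1−f)δ)/sin δ ≈ 0.261, b = sin(fδ)/sin δ ≈ 0.887.
p = a·p₁ + b·p₂ ≈ (-0.685, 0.088, 0.723); φ = arcsin(p_z) ≈ 46.30°, λ = atan2(p_y, p_x) ≈ 172.69°.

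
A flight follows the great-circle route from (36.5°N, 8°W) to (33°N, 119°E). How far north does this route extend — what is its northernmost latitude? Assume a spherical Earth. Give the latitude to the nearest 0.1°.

≈ 57.3°N

The great circle lies in the plane with unit normal n̂ = (p₁ × p₂)/|p₁ × p₂|.
Here n̂_z ≈ +0.540; the vertex latitude is φ_max = arccos|n̂_z| ≈ 57.3°.
Check via Clairaut: cos φ_max = |cos φ₁| · sin C = cos(36.5°)·sin(42.2°) ≈ 0.540, again giving ≈ 57.3°.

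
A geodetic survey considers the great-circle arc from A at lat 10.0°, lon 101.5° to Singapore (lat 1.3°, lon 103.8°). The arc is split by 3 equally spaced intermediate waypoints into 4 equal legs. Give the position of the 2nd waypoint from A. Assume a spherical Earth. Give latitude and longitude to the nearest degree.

≈ lat 6°, lon 103°

Convert each endpoint to a unit vector on the sphere (x = cos φ cos λ, y = cos φ sin λ, z = sin φ).
The central angle between the endpoints is δ = arccos(p₁·p₂) ≈ 0.157 rad (9.0°).
Interpolate at f = 2/4 with slerp weights a = sin((1−f)δ)/sin δ ≈ 0.502, b = sin(fδ)/sin δ ≈ 0.502.
p = a·p₁ + b·p₂ ≈ (-0.218, 0.971, 0.098); φ = arcsin(p_z) ≈ 5.65°, λ = atan2(p_y, p_x) ≈ 102.66°.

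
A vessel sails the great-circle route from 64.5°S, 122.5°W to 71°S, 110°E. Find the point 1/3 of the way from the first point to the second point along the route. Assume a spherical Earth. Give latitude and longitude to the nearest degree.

≈ 76°S, 144°W

From cos δ = sin φ₁ sin φ₂ + cos φ₁ cos φ₂ cos Δλ, the central angle is δ ≈ 0.695 rad (39.8°).
Interpolate at f = 1/3 with slerp weights a = sin((1−f)δ)/sin δ ≈ 0.698, b = sin(fδ)/sin δ ≈ 0.359.
p = a·p₁ + b·p₂ ≈ (-0.201, -0.144, -0.969); φ = arcsin(p_z) ≈ -75.68°, λ = atan2(p_y, p_x) ≈ -144.48°.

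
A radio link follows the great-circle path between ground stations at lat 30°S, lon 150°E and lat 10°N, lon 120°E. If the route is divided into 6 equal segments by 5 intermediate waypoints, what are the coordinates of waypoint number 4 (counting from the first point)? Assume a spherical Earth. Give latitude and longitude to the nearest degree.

≈ lat 4°S, lon 129°E

The haversine formula gives a central angle δ ≈ 0.861 rad (49.3°) between the endpoints.
Interpolate at f = 4/6 with slerp weights a = sin((1−f)δ)/sin δ ≈ 0.373, b = sin(fδ)/sin δ ≈ 0.716.
p = a·p₁ + b·p₂ ≈ (-0.632, 0.772, -0.062); φ = arcsin(p_z) ≈ -3.57°, λ = atan2(p_y, p_x) ≈ 129.32°.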